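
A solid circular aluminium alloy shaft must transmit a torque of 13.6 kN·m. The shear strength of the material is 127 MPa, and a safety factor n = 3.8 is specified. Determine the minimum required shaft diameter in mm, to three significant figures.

Allowable shear stress τ_allow = 127/3.8 = 33.42 MPa.
For a solid shaft τ = 16T/(πd³), so d³ = 16T/(π τ_allow) = 16×1.3600×10^7/(π×33.42) = 2.072×10^6 mm³.
d = (2.072×10^6)^(1/3) = 127.5 mm.

d = 127 mm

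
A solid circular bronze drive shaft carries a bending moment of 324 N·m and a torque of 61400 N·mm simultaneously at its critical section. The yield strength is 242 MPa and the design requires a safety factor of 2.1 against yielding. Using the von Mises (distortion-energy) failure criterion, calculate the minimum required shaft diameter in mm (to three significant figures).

σ_allow = σ_y/n = 242/2.1 = 115.2 MPa.
For a solid shaft σ_b = 32M/(πd³) and τ = 16T/(πd³), so the von Mises stress is σ' = (16/πd³)·√(4M²+3T²).
√(4M²+3T²) = √(4×(324000)² + 3×(61400)²) = 656700 N·mm.
d³ = 16×656700/(π×115.2) = 29020 mm³.
d = 30.73 mm.

d = 30.7 mm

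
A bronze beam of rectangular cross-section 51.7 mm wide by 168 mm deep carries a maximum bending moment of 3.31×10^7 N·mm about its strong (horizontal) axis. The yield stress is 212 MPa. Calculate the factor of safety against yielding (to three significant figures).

n = 1.56

Section modulus S = bh²/6 = 51.7×168²/6 = 243200 mm³.
σ = M/S = 3.3100×10^7/243200 = 136.1 MPa.
n = 212/136.1 = 1.558.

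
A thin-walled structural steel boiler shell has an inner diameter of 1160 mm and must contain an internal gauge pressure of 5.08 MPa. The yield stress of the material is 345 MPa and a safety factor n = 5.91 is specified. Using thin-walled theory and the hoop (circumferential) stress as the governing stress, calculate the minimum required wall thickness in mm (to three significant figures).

t = 50.5 mm

σ_allow = 345/5.91 = 58.38 MPa.
Hoop stress σ_h = pD/(2t), so t = pD/(2σ_allow) = 5.08×1160/(2×58.38) = 50.47 mm.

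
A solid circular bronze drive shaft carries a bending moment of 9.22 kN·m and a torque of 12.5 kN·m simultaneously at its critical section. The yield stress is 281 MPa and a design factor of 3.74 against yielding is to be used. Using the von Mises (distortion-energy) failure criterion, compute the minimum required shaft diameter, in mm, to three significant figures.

σ_allow = σ_y/n = 281/3.74 = 75.13 MPa.
For a solid shaft σ_b = 32M/(πd³) and τ = 16T/(πd³), so the von Mises stress is σ' = (16/πd³)·√(4M²+3T²).
√(4M²+3T²) = √(4×(9.220×10^6)² + 3×(1.250×10^7)²) = 2.844×10^7 N·mm.
d³ = 16×2.844×10^7/(π×75.13) = 1.928×10^6 mm³.
d = 124.5 mm.

d = 124 mm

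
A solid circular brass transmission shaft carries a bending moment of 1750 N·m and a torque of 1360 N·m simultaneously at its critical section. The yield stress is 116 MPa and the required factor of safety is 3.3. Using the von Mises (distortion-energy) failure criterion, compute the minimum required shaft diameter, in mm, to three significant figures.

σ_allow = σ_y/n = 116/3.3 = 35.15 MPa.
For a solid shaft σ_b = 32M/(πd³) and τ = 16T/(πd³), so the von Mises stress is σ' = (16/πd³)·√(4M²+3T²).
√(4M²+3T²) = √(4×(1.750×10^6)² + 3×(1.360×10^6)²) = 4.219×10^6 N·mm.
d³ = 16×4.219×10^6/(π×35.15) = 611300 mm³.
d = 84.87 mm.

d = 84.9 mm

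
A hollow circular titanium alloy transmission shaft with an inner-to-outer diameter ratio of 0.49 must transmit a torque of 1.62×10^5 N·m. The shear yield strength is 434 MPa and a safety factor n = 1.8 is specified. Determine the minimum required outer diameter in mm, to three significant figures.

τ_allow = 434/1.8 = 241.1 MPa.
For a hollow shaft τ = 16T/[πd_o³(1−k⁴)] with k = 0.49, so 1−k⁴ = 0.9424.
d_o³ = 16T/[π τ_allow (1−k⁴)] = 16×1.6200×10^8/(π×241.1×0.9424) = 3.631×10^6 mm³.
d_o = 153.7 mm.

d_o = 154 mm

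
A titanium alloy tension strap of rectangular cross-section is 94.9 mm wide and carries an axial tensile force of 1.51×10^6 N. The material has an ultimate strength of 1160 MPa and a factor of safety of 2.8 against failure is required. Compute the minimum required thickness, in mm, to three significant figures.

t = 38.4 mm

σ_allow = 1160/2.8 = 414.3 MPa.
Required area A = F/σ_allow = 1510000/414.3 = 3645 mm².
t = A/w = 3645/94.9 = 38.41 mm.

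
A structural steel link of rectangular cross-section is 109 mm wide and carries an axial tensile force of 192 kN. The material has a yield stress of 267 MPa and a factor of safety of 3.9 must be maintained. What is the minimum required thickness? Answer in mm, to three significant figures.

σ_allow = 267/3.9 = 68.46 MPa.
Required area A = F/σ_allow = 192000/68.46 = 2804 mm².
t = A/w = 2804/109 = 25.73 mm.

t = 25.7 mm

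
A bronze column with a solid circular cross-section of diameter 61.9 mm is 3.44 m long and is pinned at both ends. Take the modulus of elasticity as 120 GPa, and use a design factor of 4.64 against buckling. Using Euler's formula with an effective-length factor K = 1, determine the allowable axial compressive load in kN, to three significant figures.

I = πd⁴/64 = π×61.9⁴/64 = 720700 mm⁴.
Effective length L_e = KL = 1×3.44 m = 3440 mm.
Euler critical load P_cr = π²EI/L_e² = π²×120000×720700/3440² = 72130 N.
P_allow = P_cr/n = 72130/4.64 = 15540 N.

P_allow = 15.5 kN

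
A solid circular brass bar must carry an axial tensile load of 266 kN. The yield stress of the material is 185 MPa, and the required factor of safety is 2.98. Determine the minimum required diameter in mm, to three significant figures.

d = 73.9 mm

Allowable stress σ_allow = 185/2.98 = 62.08 MPa.
Required area A = F/σ_allow = 266000/62.08 = 4285 mm².
A = πd²/4 → d = √(4A/π) = 73.86 mm.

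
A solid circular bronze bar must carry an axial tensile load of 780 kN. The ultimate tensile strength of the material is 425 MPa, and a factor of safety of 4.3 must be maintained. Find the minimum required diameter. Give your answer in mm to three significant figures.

Allowable stress σ_allow = 425/4.3 = 98.84 MPa.
Required area A = F/σ_allow = 780000/98.84 = 7892 mm².
A = πd²/4 → d = √(4A/π) = 100.2 mm.

d = 100 mm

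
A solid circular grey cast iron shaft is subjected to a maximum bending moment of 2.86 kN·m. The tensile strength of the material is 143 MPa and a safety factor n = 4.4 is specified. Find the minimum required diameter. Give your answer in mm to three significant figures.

d = 96.4 mm

σ_allow = 143/4.4 = 32.50 MPa.
For a solid circular section σ = 32M/(πd³), so d³ = 32M/(π σ_allow) = 32×2860000/(π×32.50) = 896400 mm³.
d = 96.42 mm.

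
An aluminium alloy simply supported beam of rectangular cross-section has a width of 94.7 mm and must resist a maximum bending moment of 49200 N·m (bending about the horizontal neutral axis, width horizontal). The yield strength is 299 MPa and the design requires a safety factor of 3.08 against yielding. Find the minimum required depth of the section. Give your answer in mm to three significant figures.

σ_allow = 299/3.08 = 97.08 MPa.
For a rectangular section σ = 6M/(bh²), so h² = 6M/(b σ_allow) = 6×4.9200×10^7/(94.7×97.08) = 32110 mm².
h = 179.2 mm.

h = 179 mm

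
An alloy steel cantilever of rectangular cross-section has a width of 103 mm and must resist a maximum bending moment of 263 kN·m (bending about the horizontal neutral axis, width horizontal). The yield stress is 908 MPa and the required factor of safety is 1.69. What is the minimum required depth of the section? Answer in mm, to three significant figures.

σ_allow = 908/1.69 = 537.3 MPa.
For a rectangular section σ = 6M/(bh²), so h² = 6M/(b σ_allow) = 6×2.6300×10^8/(103×537.3) = 28510 mm².
h = 168.9 mm.

h = 169 mm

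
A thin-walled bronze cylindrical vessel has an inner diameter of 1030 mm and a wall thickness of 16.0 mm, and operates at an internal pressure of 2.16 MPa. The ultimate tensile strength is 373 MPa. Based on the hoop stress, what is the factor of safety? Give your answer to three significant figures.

n = 5.36

σ_h = pD/(2t) = 2.16×1030/(2×16.0) = 69.53 MPa.
n = 373/69.53 = 5.365.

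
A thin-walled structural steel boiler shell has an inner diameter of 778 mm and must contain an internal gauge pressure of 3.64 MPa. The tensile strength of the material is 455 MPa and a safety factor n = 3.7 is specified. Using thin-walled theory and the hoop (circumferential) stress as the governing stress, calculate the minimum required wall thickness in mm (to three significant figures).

t = 11.5 mm

σ_allow = 455/3.7 = 123.0 MPa.
Hoop stress σ_h = pD/(2t), so t = pD/(2σ_allow) = 3.64×778/(2×123.0) = 11.51 mm.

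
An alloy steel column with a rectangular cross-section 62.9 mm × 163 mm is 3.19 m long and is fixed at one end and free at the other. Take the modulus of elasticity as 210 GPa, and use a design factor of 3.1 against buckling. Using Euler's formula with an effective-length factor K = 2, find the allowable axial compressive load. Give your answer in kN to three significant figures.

P_allow = 55.5 kN

Buckling occurs about the weak axis: I_min = h·b³/12 = 163×62.9³/12 = 3.380×10^6 mm⁴ (b = 62.9 mm is the smaller dimension).
Effective length L_e = KL = 2×3.19 m = 6380 mm.
Euler critical load P_cr = π²EI/L_e² = π²×210000×3.380×10^6/6380² = 172100 N.
P_allow = P_cr/n = 172100/3.1 = 55520 N.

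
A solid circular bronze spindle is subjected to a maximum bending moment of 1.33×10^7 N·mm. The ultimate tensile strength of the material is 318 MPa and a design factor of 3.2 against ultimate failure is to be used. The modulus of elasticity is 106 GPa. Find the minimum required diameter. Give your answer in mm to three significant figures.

d = 111 mm

σ_allow = 318/3.2 = 99.38 MPa.
For a solid circular section σ = 32M/(πd³), so d³ = 32M/(π σ_allow) = 32×1.3300×10^7/(π×99.38) = 1.363×10^6 mm³.
d = 110.9 mm.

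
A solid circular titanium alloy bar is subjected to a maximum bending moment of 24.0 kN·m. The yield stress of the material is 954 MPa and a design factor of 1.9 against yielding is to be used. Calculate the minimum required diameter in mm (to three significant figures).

σ_allow = 954/1.9 = 502.1 MPa.
For a solid circular section σ = 32M/(πd³), so d³ = 32M/(π σ_allow) = 32×2.4000×10^7/(π×502.1) = 486900 mm³.
d = 78.67 mm.

d = 78.7 mm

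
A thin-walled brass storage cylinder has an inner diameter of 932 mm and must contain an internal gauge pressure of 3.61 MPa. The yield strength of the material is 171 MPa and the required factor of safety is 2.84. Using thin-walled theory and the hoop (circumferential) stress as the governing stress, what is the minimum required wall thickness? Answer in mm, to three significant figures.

σ_allow = 171/2.84 = 60.21 MPa.
Hoop stress σ_h = pD/(2t), so t = pD/(2σ_allow) = 3.61×932/(2×60.21) = 27.94 mm.

t = 27.9 mm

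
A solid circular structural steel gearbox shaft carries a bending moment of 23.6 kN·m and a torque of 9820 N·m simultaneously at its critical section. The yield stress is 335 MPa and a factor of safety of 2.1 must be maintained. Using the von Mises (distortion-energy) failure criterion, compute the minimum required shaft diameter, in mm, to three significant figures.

σ_allow = σ_y/n = 335/2.1 = 159.5 MPa.
For a solid shaft σ_b = 32M/(πd³) and τ = 16T/(πd³), so the von Mises stress is σ' = (16/πd³)·√(4M²+3T²).
√(4M²+3T²) = √(4×(2.360×10^7)² + 3×(9.820×10^6)²) = 5.017×10^7 N·mm.
d³ = 16×5.017×10^7/(π×159.5) = 1.602×10^6 mm³.
d = 117.0 mm.

d = 117 mm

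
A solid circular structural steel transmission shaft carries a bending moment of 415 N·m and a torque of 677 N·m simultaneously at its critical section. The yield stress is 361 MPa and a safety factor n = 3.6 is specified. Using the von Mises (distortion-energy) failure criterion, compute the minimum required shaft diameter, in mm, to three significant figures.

σ_allow = σ_y/n = 361/3.6 = 100.3 MPa.
For a solid shaft σ_b = 32M/(πd³) and τ = 16T/(πd³), so the von Mises stress is σ' = (16/πd³)·√(4M²+3T²).
√(4M²+3T²) = √(4×(415000)² + 3×(677000)²) = 1.437×10^6 N·mm.
d³ = 16×1.437×10^6/(π×100.3) = 72960 mm³.
d = 41.79 mm.

d = 41.8 mm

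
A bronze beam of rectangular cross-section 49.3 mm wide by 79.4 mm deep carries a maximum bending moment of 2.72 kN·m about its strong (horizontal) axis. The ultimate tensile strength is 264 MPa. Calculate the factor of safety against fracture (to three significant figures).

Section modulus S = bh²/6 = 49.3×79.4²/6 = 51800 mm³.
σ = M/S = 2720000/51800 = 52.51 MPa.
n = 264/52.51 = 5.028.

n = 5.03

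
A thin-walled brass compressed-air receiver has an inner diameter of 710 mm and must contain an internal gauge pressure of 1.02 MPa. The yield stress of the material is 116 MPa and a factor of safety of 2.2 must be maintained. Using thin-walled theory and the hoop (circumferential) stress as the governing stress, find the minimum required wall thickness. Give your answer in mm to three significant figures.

σ_allow = 116/2.2 = 52.73 MPa.
Hoop stress σ_h = pD/(2t), so t = pD/(2σ_allow) = 1.02×710/(2×52.73) = 6.867 mm.

t = 6.87 mm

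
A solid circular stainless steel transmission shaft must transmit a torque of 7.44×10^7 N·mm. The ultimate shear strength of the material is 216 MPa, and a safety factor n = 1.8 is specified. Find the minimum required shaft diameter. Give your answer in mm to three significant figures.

Allowable shear stress τ_allow = 216/1.8 = 120.0 MPa.
For a solid shaft τ = 16T/(πd³), so d³ = 16T/(π τ_allow) = 16×7.4400×10^7/(π×120.0) = 3.158×10^6 mm³.
d = (3.158×10^6)^(1/3) = 146.7 mm.

d = 147 mm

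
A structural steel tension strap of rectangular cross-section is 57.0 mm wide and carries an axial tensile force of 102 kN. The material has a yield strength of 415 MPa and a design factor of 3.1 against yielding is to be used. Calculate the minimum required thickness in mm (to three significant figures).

t = 13.4 mm

σ_allow = 415/3.1 = 133.9 MPa.
Required area A = F/σ_allow = 102000/133.9 = 761.9 mm².
t = A/w = 761.9/57.0 = 13.37 mm.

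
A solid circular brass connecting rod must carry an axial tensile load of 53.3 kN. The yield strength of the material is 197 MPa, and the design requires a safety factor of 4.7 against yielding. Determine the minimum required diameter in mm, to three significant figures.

d = 40.2 mm

Allowable stress σ_allow = 197/4.7 = 41.91 MPa.
Required area A = F/σ_allow = 53300/41.91 = 1272 mm².
A = πd²/4 → d = √(4A/π) = 40.24 mm.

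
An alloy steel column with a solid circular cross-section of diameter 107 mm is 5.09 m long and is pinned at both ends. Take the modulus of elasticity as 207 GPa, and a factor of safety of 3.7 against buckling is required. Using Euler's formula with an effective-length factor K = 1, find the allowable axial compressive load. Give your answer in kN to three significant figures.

I = πd⁴/64 = π×107⁴/64 = 6.434×10^6 mm⁴.
Effective length L_e = KL = 1×5.09 m = 5090 mm.
Euler critical load P_cr = π²EI/L_e² = π²×207000×6.434×10^6/5090² = 507400 N.
P_allow = P_cr/n = 507400/3.7 = 137100 N.

P_allow = 137 kN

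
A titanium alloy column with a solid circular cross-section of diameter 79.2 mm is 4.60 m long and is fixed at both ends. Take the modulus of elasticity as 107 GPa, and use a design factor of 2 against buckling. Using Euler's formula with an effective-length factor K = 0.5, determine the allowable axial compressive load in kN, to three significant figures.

I = πd⁴/64 = π×79.2⁴/64 = 1.931×10^6 mm⁴.
Effective length L_e = KL = 0.5×4.60 m = 2300 mm.
Euler critical load P_cr = π²EI/L_e² = π²×107000×1.931×10^6/2300² = 385600 N.
P_allow = P_cr/n = 385600/2 = 192800 N.

P_allow = 193 kN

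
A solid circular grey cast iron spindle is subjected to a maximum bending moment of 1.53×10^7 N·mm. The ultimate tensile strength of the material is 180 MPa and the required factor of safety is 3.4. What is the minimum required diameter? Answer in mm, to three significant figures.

σ_allow = 180/3.4 = 52.94 MPa.
For a solid circular section σ = 32M/(πd³), so d³ = 32M/(π σ_allow) = 32×1.5300×10^7/(π×52.94) = 2.944×10^6 mm³.
d = 143.3 mm.

d = 143 mm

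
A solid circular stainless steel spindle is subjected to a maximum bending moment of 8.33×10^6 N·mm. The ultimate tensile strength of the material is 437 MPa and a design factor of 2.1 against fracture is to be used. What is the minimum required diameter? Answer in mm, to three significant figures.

d = 74.2 mm

σ_allow = 437/2.1 = 208.1 MPa.
For a solid circular section σ = 32M/(πd³), so d³ = 32M/(π σ_allow) = 32×8330000/(π×208.1) = 407700 mm³.
d = 74.15 mm.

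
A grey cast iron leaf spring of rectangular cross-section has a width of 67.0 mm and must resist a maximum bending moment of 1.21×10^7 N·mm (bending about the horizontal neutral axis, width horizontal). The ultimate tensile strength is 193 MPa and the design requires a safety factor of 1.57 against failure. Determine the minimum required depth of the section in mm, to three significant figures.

σ_allow = 193/1.57 = 122.9 MPa.
For a rectangular section σ = 6M/(bh²), so h² = 6M/(b σ_allow) = 6×1.2100×10^7/(67.0×122.9) = 8815 mm².
h = 93.89 mm.

h = 93.9 mm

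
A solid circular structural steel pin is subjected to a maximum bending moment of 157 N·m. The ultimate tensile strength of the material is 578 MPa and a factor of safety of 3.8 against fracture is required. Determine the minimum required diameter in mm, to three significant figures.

d = 21.9 mm

σ_allow = 578/3.8 = 152.1 MPa.
For a solid circular section σ = 32M/(πd³), so d³ = 32M/(π σ_allow) = 32×157000/(π×152.1) = 10510 mm³.
d = 21.91 mm.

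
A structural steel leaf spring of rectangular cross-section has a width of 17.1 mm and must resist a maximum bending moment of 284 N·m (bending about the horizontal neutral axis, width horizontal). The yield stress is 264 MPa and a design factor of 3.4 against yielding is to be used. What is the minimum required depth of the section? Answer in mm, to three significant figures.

σ_allow = 264/3.4 = 77.65 MPa.
For a rectangular section σ = 6M/(bh²), so h² = 6M/(b σ_allow) = 6×284000/(17.1×77.65) = 1283 mm².
h = 35.82 mm.

h = 35.8 mm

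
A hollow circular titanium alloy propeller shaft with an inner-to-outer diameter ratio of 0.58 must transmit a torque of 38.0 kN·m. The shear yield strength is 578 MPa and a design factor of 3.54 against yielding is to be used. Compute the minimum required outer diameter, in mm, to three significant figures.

d_o = 110 mm

τ_allow = 578/3.54 = 163.3 MPa.
For a hollow shaft τ = 16T/[πd_o³(1−k⁴)] with k = 0.58, so 1−k⁴ = 0.8868.
d_o³ = 16T/[π τ_allow (1−k⁴)] = 16×3.8000×10^7/(π×163.3×0.8868) = 1.337×10^6 mm³.
d_o = 110.2 mm.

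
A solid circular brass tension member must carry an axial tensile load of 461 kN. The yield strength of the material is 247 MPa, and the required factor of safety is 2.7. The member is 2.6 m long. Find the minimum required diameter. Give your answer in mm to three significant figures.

Allowable stress σ_allow = 247/2.7 = 91.48 MPa.
Required area A = F/σ_allow = 461000/91.48 = 5039 mm².
A = πd²/4 → d = √(4A/π) = 80.10 mm.

d = 80.1 mm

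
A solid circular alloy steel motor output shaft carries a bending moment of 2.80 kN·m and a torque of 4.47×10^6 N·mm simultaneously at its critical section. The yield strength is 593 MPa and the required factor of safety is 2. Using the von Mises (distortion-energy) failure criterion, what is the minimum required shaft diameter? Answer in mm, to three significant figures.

d = 54.8 mm

σ_allow = σ_y/n = 593/2 = 296.5 MPa.
For a solid shaft σ_b = 32M/(πd³) and τ = 16T/(πd³), so the von Mises stress is σ' = (16/πd³)·√(4M²+3T²).
√(4M²+3T²) = √(4×(2.800×10^6)² + 3×(4.470×10^6)²) = 9.555×10^6 N·mm.
d³ = 16×9.555×10^6/(π×296.5) = 164100 mm³.
d = 54.75 mm.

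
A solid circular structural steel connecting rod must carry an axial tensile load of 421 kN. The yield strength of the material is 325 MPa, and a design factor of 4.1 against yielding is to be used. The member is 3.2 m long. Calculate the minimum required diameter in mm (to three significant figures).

d = 82.2 mm

Allowable stress σ_allow = 325/4.1 = 79.27 MPa.
Required area A = F/σ_allow = 421000/79.27 = 5311 mm².
A = πd²/4 → d = √(4A/π) = 82.23 mm.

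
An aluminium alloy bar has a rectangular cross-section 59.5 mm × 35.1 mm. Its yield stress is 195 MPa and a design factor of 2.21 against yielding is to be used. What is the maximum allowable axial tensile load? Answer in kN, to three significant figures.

F_allow = 184 kN

σ_allow = 195/2.21 = 88.24 MPa.
A = 59.5×35.1 = 2088 mm².
F_allow = σ_allow × A = 88.24×2088 = 184300 N.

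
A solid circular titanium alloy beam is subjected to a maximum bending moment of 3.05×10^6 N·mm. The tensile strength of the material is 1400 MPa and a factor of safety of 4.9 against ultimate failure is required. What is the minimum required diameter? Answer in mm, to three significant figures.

d = 47.7 mm

σ_allow = 1400/4.9 = 285.7 MPa.
For a solid circular section σ = 32M/(πd³), so d³ = 32M/(π σ_allow) = 32×3050000/(π×285.7) = 108700 mm³.
d = 47.73 mm.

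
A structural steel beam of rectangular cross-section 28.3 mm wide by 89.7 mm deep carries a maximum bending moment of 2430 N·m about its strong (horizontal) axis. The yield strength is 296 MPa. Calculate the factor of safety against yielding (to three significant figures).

n = 4.62

Section modulus S = bh²/6 = 28.3×89.7²/6 = 37950 mm³.
σ = M/S = 2430000/37950 = 64.03 MPa.
n = 296/64.03 = 4.623.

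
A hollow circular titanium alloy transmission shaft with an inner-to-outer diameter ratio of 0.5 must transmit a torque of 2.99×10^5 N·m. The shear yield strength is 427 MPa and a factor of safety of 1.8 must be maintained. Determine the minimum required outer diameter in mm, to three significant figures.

τ_allow = 427/1.8 = 237.2 MPa.
For a hollow shaft τ = 16T/[πd_o³(1−k⁴)] with k = 0.5, so 1−k⁴ = 0.9375.
d_o³ = 16T/[π τ_allow (1−k⁴)] = 16×2.9900×10^8/(π×237.2×0.9375) = 6.847×10^6 mm³.
d_o = 189.9 mm.

d_o = 190 mm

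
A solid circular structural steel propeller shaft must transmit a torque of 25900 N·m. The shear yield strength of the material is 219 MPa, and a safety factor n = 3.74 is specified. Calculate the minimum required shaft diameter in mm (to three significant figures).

Allowable shear stress τ_allow = 219/3.74 = 58.56 MPa.
For a solid shaft τ = 16T/(πd³), so d³ = 16T/(π τ_allow) = 16×2.5900×10^7/(π×58.56) = 2.253×10^6 mm³.
d = (2.253×10^6)^(1/3) = 131.1 mm.

d = 131 mm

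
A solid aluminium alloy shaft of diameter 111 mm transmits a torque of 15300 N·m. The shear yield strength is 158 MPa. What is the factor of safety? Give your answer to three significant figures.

n = 2.77

τ = 16T/(πd³) = 16×1.5300×10^7/(π×111³) = 56.98 MPa.
n = τ_limit/τ = 158/56.98 = 2.773.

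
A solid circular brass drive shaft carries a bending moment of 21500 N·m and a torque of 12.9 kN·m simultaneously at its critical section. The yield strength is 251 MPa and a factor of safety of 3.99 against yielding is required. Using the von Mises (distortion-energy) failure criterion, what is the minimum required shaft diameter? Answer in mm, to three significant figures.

d = 158 mm

σ_allow = σ_y/n = 251/3.99 = 62.91 MPa.
For a solid shaft σ_b = 32M/(πd³) and τ = 16T/(πd³), so the von Mises stress is σ' = (16/πd³)·√(4M²+3T²).
√(4M²+3T²) = √(4×(2.150×10^7)² + 3×(1.290×10^7)²) = 4.846×10^7 N·mm.
d³ = 16×4.846×10^7/(π×62.91) = 3.923×10^6 mm³.
d = 157.7 mm.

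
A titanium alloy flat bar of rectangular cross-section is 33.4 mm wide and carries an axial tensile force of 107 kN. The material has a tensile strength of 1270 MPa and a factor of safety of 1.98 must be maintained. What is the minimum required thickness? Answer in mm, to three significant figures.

σ_allow = 1270/1.98 = 641.4 MPa.
Required area A = F/σ_allow = 107000/641.4 = 166.8 mm².
t = A/w = 166.8/33.4 = 4.995 mm.

t = 4.99 mm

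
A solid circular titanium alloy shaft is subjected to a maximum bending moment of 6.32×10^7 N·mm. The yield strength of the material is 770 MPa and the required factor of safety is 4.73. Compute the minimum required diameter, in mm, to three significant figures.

σ_allow = 770/4.73 = 162.8 MPa.
For a solid circular section σ = 32M/(πd³), so d³ = 32M/(π σ_allow) = 32×6.3200×10^7/(π×162.8) = 3.954×10^6 mm³.
d = 158.1 mm.

d = 158 mm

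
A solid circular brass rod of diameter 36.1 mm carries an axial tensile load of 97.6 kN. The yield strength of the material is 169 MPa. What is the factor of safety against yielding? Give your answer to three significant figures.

n = 1.77

A = πd²/4 = 1024 mm².
σ = F/A = 97600/1024 = 95.36 MPa.
n = 169/95.36 = 1.772.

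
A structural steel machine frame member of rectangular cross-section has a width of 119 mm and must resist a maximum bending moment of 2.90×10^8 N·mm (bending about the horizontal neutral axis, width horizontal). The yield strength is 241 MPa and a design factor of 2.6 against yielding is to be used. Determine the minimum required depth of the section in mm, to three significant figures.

σ_allow = 241/2.6 = 92.69 MPa.
For a rectangular section σ = 6M/(bh²), so h² = 6M/(b σ_allow) = 6×2.9000×10^8/(119×92.69) = 157700 mm².
h = 397.2 mm.

h = 397 mm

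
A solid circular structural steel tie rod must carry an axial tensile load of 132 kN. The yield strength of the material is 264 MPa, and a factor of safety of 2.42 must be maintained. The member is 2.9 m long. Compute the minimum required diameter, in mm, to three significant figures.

d = 39.3 mm

Allowable stress σ_allow = 264/2.42 = 109.1 MPa.
Required area A = F/σ_allow = 132000/109.1 = 1210 mm².
A = πd²/4 → d = √(4A/π) = 39.25 mm.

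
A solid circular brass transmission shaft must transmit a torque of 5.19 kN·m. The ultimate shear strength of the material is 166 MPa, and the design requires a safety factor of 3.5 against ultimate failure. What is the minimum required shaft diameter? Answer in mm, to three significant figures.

d = 82.3 mm

Allowable shear stress τ_allow = 166/3.5 = 47.43 MPa.
For a solid shaft τ = 16T/(πd³), so d³ = 16T/(π τ_allow) = 16×5190000/(π×47.43) = 557300 mm³.
d = (557300)^(1/3) = 82.29 mm.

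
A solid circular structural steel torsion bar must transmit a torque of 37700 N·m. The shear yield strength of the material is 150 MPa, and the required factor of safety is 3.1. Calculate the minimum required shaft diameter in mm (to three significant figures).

Allowable shear stress τ_allow = 150/3.1 = 48.39 MPa.
For a solid shaft τ = 16T/(πd³), so d³ = 16T/(π τ_allow) = 16×3.7700×10^7/(π×48.39) = 3.968×10^6 mm³.
d = (3.968×10^6)^(1/3) = 158.3 mm.

d = 158 mm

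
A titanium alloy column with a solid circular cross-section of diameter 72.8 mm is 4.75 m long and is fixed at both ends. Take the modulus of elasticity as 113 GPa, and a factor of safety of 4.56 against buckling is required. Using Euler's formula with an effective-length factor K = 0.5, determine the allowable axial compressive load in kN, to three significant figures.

P_allow = 59.8 kN

I = πd⁴/64 = π×72.8⁴/64 = 1.379×10^6 mm⁴.
Effective length L_e = KL = 0.5×4.75 m = 2375 mm.
Euler critical load P_cr = π²EI/L_e² = π²×113000×1.379×10^6/2375² = 272600 N.
P_allow = P_cr/n = 272600/4.56 = 59780 N.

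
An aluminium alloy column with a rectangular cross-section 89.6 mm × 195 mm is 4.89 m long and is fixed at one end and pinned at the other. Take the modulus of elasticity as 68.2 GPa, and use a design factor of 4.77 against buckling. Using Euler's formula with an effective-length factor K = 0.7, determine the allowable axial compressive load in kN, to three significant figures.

Buckling occurs about the weak axis: I_min = h·b³/12 = 195×89.6³/12 = 1.169×10^7 mm⁴ (b = 89.6 mm is the smaller dimension).
Effective length L_e = KL = 0.7×4.89 m = 3423 mm.
Euler critical load P_cr = π²EI/L_e² = π²×68200×1.169×10^7/3423² = 671500 N.
P_allow = P_cr/n = 671500/4.77 = 140800 N.

P_allow = 141 kN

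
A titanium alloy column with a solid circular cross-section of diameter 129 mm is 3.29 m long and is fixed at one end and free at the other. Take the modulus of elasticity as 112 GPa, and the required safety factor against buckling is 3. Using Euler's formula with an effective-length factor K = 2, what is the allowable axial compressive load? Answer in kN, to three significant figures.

I = πd⁴/64 = π×129⁴/64 = 1.359×10^7 mm⁴.
Effective length L_e = KL = 2×3.29 m = 6580 mm.
Euler critical load P_cr = π²EI/L_e² = π²×112000×1.359×10^7/6580² = 347100 N.
P_allow = P_cr/n = 347100/3 = 115700 N.

P_allow = 116 kN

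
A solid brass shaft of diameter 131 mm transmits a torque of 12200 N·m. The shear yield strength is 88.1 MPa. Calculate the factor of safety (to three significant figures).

n = 3.19

τ = 16T/(πd³) = 16×1.2200×10^7/(π×131³) = 27.64 MPa.
n = τ_limit/τ = 88.1/27.64 = 3.188.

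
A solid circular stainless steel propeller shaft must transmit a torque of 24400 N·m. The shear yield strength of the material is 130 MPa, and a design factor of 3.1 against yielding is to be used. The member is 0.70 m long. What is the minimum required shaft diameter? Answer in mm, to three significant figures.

Allowable shear stress τ_allow = 130/3.1 = 41.94 MPa.
For a solid shaft τ = 16T/(πd³), so d³ = 16T/(π τ_allow) = 16×2.4400×10^7/(π×41.94) = 2.963×10^6 mm³.
d = (2.963×10^6)^(1/3) = 143.6 mm.

d = 144 mm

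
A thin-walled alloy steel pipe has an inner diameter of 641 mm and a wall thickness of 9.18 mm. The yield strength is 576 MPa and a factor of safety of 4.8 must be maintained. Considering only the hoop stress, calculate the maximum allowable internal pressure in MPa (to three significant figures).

p_allow = 3.44 MPa

σ_allow = 576/4.8 = 120.0 MPa.
σ_h = pD/(2t) → p_allow = 2σ_allow t/D = 2×120.0×9.18/641 = 3.437 MPa.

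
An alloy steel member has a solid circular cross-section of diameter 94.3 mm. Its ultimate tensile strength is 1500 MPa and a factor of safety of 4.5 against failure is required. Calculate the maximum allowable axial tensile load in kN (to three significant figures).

σ_allow = 1500/4.5 = 333.3 MPa.
A = πd²/4 = π×94.3²/4 = 6984 mm².
F_allow = σ_allow × A = 333.3×6984 = 2.328×10^6 N.

F_allow = 2330 kN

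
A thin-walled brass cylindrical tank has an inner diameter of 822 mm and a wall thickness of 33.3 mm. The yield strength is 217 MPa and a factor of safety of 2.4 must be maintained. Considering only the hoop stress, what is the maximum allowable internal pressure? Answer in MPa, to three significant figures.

σ_allow = 217/2.4 = 90.42 MPa.
σ_h = pD/(2t) → p_allow = 2σ_allow t/D = 2×90.42×33.3/822 = 7.326 MPa.

p_allow = 7.33 MPa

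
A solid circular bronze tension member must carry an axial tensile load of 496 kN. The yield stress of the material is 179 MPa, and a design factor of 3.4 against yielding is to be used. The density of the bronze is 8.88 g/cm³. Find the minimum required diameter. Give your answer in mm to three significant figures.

d = 110 mm

Allowable stress σ_allow = 179/3.4 = 52.65 MPa.
Required area A = F/σ_allow = 496000/52.65 = 9421 mm².
A = πd²/4 → d = √(4A/π) = 109.5 mm.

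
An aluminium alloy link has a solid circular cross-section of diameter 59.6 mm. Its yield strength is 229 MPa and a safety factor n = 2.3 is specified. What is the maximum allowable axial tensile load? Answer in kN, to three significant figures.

σ_allow = 229/2.3 = 99.57 MPa.
A = πd²/4 = π×59.6²/4 = 2790 mm².
F_allow = σ_allow × A = 99.57×2790 = 277800 N.

F_allow = 278 kN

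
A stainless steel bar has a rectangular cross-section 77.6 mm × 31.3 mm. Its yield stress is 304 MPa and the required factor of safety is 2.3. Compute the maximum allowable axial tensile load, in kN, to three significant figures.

σ_allow = 304/2.3 = 132.2 MPa.
A = 77.6×31.3 = 2429 mm².
F_allow = σ_allow × A = 132.2×2429 = 321000 N.

F_allow = 321 kN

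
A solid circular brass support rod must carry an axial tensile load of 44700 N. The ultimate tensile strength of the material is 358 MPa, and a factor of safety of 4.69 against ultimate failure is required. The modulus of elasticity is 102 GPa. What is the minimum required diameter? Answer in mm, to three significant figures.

Allowable stress σ_allow = 358/4.69 = 76.33 MPa.
Required area A = F/σ_allow = 44700/76.33 = 585.6 mm².
A = πd²/4 → d = √(4A/π) = 27.31 mm.

d = 27.3 mm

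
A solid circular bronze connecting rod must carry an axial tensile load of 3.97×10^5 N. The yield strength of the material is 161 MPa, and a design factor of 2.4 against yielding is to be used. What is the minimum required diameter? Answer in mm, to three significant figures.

Allowable stress σ_allow = 161/2.4 = 67.08 MPa.
Required area A = F/σ_allow = 397000/67.08 = 5918 mm².
A = πd²/4 → d = √(4A/π) = 86.80 mm.

d = 86.8 mm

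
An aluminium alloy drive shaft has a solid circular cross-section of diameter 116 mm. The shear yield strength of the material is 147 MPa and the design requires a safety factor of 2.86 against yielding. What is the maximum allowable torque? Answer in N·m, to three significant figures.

τ_allow = 147/2.86 = 51.40 MPa.
For a solid shaft T_allow = τ_allow·πd³/16; πd³/16 = π×116³/16 = 306500 mm³.
T_allow = 51.40×306500 = 1.575×10^7 N·mm = 15750 N·m.

T_allow = 15800 N·m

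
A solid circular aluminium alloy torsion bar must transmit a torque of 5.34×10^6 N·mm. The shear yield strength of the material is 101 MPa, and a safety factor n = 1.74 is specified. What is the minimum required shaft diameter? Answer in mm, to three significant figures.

d = 77.7 mm

Allowable shear stress τ_allow = 101/1.74 = 58.05 MPa.
For a solid shaft τ = 16T/(πd³), so d³ = 16T/(π τ_allow) = 16×5340000/(π×58.05) = 468500 mm³.
d = (468500)^(1/3) = 77.67 mm.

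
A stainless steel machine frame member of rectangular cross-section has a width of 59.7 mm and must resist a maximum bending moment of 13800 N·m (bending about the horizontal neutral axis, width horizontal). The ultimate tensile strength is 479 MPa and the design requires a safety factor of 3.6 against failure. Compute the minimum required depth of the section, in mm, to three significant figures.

σ_allow = 479/3.6 = 133.1 MPa.
For a rectangular section σ = 6M/(bh²), so h² = 6M/(b σ_allow) = 6×1.3800×10^7/(59.7×133.1) = 10420 mm².
h = 102.1 mm.

h = 102 mm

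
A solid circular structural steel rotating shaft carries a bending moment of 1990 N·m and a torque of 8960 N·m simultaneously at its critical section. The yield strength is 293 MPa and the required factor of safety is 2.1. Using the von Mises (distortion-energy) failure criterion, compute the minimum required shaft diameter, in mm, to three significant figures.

d = 83.6 mm

σ_allow = σ_y/n = 293/2.1 = 139.5 MPa.
For a solid shaft σ_b = 32M/(πd³) and τ = 16T/(πd³), so the von Mises stress is σ' = (16/πd³)·√(4M²+3T²).
√(4M²+3T²) = √(4×(1.990×10^6)² + 3×(8.960×10^6)²) = 1.602×10^7 N·mm.
d³ = 16×1.602×10^7/(π×139.5) = 584800 mm³.
d = 83.63 mm.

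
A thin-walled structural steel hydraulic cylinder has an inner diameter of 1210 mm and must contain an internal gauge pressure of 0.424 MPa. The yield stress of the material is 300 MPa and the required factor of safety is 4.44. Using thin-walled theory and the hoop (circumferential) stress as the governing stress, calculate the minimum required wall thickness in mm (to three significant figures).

t = 3.80 mm

σ_allow = 300/4.44 = 67.57 MPa.
Hoop stress σ_h = pD/(2t), so t = pD/(2σ_allow) = 0.424×1210/(2×67.57) = 3.796 mm.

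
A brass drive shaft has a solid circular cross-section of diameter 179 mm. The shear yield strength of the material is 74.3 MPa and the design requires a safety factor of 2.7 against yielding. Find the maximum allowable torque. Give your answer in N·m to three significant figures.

T_allow = 31000 N·m

τ_allow = 74.3/2.7 = 27.52 MPa.
For a solid shaft T_allow = τ_allow·πd³/16; πd³/16 = π×179³/16 = 1.126×10^6 mm³.
T_allow = 27.52×1.126×10^6 = 3.099×10^7 N·mm = 30990 N·m.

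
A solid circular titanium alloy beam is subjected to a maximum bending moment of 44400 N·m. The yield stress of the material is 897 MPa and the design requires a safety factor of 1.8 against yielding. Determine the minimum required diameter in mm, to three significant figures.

σ_allow = 897/1.8 = 498.3 MPa.
For a solid circular section σ = 32M/(πd³), so d³ = 32M/(π σ_allow) = 32×4.4400×10^7/(π×498.3) = 907500 mm³.
d = 96.82 mm.

d = 96.8 mm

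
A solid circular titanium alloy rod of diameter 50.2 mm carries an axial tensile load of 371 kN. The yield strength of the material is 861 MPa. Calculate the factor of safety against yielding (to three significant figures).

A = πd²/4 = 1979 mm².
σ = F/A = 371000/1979 = 187.4 MPa.
n = 861/187.4 = 4.593.

n = 4.59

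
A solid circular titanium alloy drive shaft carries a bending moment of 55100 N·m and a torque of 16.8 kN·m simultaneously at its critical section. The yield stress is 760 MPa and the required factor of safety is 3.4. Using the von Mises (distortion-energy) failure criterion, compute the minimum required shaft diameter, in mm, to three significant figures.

σ_allow = σ_y/n = 760/3.4 = 223.5 MPa.
For a solid shaft σ_b = 32M/(πd³) and τ = 16T/(πd³), so the von Mises stress is σ' = (16/πd³)·√(4M²+3T²).
√(4M²+3T²) = √(4×(5.510×10^7)² + 3×(1.680×10^7)²) = 1.140×10^8 N·mm.
d³ = 16×1.140×10^8/(π×223.5) = 2.597×10^6 mm³.
d = 137.5 mm.

d = 137 mm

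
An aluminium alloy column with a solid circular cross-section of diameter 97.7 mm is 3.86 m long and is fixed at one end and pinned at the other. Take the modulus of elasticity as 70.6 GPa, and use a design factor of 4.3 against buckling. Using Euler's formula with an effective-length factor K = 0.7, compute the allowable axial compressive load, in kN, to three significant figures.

P_allow = 99.3 kN

I = πd⁴/64 = π×97.7⁴/64 = 4.472×10^6 mm⁴.
Effective length L_e = KL = 0.7×3.86 m = 2702 mm.
Euler critical load P_cr = π²EI/L_e² = π²×70600×4.472×10^6/2702² = 426900 N.
P_allow = P_cr/n = 426900/4.3 = 99270 N.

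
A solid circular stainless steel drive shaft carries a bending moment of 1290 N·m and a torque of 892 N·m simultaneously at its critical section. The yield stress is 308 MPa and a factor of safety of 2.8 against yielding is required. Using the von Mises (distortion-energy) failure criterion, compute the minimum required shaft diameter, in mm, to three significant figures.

σ_allow = σ_y/n = 308/2.8 = 110.0 MPa.
For a solid shaft σ_b = 32M/(πd³) and τ = 16T/(πd³), so the von Mises stress is σ' = (16/πd³)·√(4M²+3T²).
√(4M²+3T²) = √(4×(1.290×10^6)² + 3×(892000)²) = 3.007×10^6 N·mm.
d³ = 16×3.007×10^6/(π×110.0) = 139200 mm³.
d = 51.83 mm.

d = 51.8 mm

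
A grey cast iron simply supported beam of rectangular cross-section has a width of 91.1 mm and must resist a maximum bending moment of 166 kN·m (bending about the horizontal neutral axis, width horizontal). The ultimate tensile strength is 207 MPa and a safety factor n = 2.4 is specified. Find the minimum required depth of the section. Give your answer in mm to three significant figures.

h = 356 mm

σ_allow = 207/2.4 = 86.25 MPa.
For a rectangular section σ = 6M/(bh²), so h² = 6M/(b σ_allow) = 6×1.6600×10^8/(91.1×86.25) = 126800 mm².
h = 356.0 mm.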